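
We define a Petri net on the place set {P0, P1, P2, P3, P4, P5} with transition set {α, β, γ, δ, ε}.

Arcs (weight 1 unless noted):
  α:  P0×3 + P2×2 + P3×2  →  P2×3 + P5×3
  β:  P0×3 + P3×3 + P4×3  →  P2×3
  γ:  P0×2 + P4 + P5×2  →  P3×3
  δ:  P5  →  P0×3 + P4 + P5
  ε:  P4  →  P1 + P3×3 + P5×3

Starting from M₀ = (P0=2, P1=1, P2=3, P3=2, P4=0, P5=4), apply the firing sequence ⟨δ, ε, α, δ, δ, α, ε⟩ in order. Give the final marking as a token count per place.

(P0=5, P1=3, P2=5, P3=4, P4=1, P5=16)

step 1: fire δ:  (P0=2, P1=1, P2=3, P3=2, P4=0, P5=4) → (P0=5, P1=1, P2=3, P3=2, P4=1, P5=4)
step 2: fire ε:  (P0=5, P1=1, P2=3, P3=2, P4=1, P5=4) → (P0=5, P1=2, P2=3, P3=5, P4=0, P5=7)
step 3: fire α:  (P0=5, P1=2, P2=3, P3=5, P4=0, P5=7) → (P0=2, P1=2, P2=4, P3=3, P4=0, P5=10)
step 4: fire δ:  (P0=2, P1=2, P2=4, P3=3, P4=0, P5=10) → (P0=5, P1=2, P2=4, P3=3, P4=1, P5=10)
step 5: fire δ:  (P0=5, P1=2, P2=4, P3=3, P4=1, P5=10) → (P0=8, P1=2, P2=4, P3=3, P4=2, P5=10)
step 6: fire α:  (P0=8, P1=2, P2=4, P3=3, P4=2, P5=10) → (P0=5, P1=2, P2=5, P3=1, P4=2, P5=13)
step 7: fire ε:  (P0=5, P1=2, P2=5, P3=1, P4=2, P5=13) → (P0=5, P1=3, P2=5, P3=4, P4=1, P5=16)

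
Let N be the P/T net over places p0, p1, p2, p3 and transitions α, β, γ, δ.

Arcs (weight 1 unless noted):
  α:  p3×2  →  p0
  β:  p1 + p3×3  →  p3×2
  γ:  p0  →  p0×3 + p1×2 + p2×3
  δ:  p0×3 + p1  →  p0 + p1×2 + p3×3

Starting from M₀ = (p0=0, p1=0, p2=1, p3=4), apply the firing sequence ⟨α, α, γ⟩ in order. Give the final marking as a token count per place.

step 1: fire α:  (p0=0, p1=0, p2=1, p3=4) → (p0=1, p1=0, p2=1, p3=2)
step 2: fire α:  (p0=1, p1=0, p2=1, p3=2) → (p0=2, p1=0, p2=1, p3=0)
step 3: fire γ:  (p0=2, p1=0, p2=1, p3=0) → (p0=4, p1=2, p2=4, p3=0)

(p0=4, p1=2, p2=4, p3=0)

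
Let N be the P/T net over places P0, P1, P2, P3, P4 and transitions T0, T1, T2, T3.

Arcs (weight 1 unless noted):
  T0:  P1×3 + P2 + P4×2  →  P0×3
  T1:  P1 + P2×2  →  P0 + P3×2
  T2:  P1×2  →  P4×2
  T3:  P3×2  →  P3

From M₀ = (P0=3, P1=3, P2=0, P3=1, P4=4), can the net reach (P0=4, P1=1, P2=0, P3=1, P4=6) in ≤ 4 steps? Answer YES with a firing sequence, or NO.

NO — not reachable within 4 firings

depth 0: 1 marking
depth 1: 2 markings reached so far
depth 2: 2 markings reached so far
(frontier empty at depth 2; search complete)
target is not among the 2 markings reachable within 4 steps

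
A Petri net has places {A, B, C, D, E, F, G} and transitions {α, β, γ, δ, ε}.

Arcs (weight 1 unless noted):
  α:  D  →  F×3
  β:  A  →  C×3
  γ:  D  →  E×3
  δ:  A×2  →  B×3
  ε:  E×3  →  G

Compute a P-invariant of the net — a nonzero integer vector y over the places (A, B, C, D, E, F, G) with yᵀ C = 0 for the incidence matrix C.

Incidence matrix C (rows=places, cols=transitions):
        α    β    γ    δ    ε
    A   0   -1    0   -2    0
    B   0    0    0    3    0
    C   0    3    0    0    0
    D  -1    0   -1    0    0
    E   0    0    3    0   -3
    F   3    0    0    0    0
    G   0    0    0    0    1

Candidate y = [3, 2, 1, 0, 0, 0, 0]; check y·C column-wise:
  col α: 3·0 + 2·0 + 1·0 + 0·-1 + 0·3 = 0
  col β: 3·-1 + 2·0 + 1·3 = 0
  col γ: 3·0 + 2·0 + 1·0 + 0·-1 + 0·3 = 0
  col δ: 3·-2 + 2·3 + 1·0 = 0
  col ε: 3·0 + 2·0 + 1·0 + 0·-3 + 0·1 = 0

y = (A:3, B:2, C:1, D:0, E:0, F:0, G:0)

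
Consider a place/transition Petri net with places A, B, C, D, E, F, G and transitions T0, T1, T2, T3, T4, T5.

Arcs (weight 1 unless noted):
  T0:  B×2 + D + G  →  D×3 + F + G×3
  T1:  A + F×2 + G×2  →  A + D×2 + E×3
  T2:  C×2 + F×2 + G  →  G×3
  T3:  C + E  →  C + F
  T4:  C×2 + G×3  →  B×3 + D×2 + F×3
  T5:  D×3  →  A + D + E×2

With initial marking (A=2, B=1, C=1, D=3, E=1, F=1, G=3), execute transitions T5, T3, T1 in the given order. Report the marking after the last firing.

step 1: fire T5:  (A=2, B=1, C=1, D=3, E=1, F=1, G=3) → (A=3, B=1, C=1, D=1, E=3, F=1, G=3)
step 2: fire T3:  (A=3, B=1, C=1, D=1, E=3, F=1, G=3) → (A=3, B=1, C=1, D=1, E=2, F=2, G=3)
step 3: fire T1:  (A=3, B=1, C=1, D=1, E=2, F=2, G=3) → (A=3, B=1, C=1, D=3, E=5, F=0, G=1)

(A=3, B=1, C=1, D=3, E=5, F=0, G=1)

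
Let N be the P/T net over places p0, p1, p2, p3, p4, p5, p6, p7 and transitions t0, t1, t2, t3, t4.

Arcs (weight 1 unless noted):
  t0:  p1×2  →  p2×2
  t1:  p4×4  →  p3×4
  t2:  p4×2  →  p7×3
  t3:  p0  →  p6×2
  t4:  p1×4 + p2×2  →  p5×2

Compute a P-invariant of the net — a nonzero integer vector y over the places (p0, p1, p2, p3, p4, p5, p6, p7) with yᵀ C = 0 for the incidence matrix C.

y = (p0:0, p1:1, p2:1, p3:0, p4:0, p5:3, p6:0, p7:0)

Incidence matrix C (rows=places, cols=transitions):
       t0   t1   t2   t3   t4
   p0   0    0    0   -1    0
   p1  -2    0    0    0   -4
   p2   2    0    0    0   -2
   p3   0    4    0    0    0
   p4   0   -4   -2    0    0
   p5   0    0    0    0    2
   p6   0    0    0    2    0
   p7   0    0    3    0    0

Candidate y = [0, 1, 1, 0, 0, 3, 0, 0]; check y·C column-wise:
  col t0: 1·-2 + 1·2 + 3·0 = 0
  col t1: 1·0 + 1·0 + 0·4 + 0·-4 + 3·0 = 0
  col t2: 1·0 + 1·0 + 0·-2 + 3·0 + 0·3 = 0
  col t3: 0·-1 + 1·0 + 1·0 + 3·0 + 0·2 = 0
  col t4: 1·-4 + 1·-2 + 3·2 = 0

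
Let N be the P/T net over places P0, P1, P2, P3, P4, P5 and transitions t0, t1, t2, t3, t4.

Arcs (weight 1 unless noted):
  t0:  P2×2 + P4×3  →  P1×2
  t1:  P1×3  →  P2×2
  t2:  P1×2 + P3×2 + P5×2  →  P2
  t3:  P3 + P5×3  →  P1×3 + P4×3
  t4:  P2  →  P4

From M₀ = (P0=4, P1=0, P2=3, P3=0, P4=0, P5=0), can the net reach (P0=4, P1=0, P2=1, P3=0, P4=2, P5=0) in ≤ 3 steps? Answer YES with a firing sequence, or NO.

YES — reachable via ⟨t4, t4⟩ (2 firings)

step 1: fire t4:  (P0=4, P1=0, P2=3, P3=0, P4=0, P5=0) → (P0=4, P1=0, P2=2, P3=0, P4=1, P5=0)
step 2: fire t4:  (P0=4, P1=0, P2=2, P3=0, P4=1, P5=0) → (P0=4, P1=0, P2=1, P3=0, P4=2, P5=0)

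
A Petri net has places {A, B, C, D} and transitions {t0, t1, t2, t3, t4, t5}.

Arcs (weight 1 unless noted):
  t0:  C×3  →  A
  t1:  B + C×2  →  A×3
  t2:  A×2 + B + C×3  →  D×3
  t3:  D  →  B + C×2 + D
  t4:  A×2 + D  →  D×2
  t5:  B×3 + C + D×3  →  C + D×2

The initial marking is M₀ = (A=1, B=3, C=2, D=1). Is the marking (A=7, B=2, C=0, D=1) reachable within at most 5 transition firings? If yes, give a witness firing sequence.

step 1: fire t1:  (A=1, B=3, C=2, D=1) → (A=4, B=2, C=0, D=1)
step 2: fire t3:  (A=4, B=2, C=0, D=1) → (A=4, B=3, C=2, D=1)
step 3: fire t1:  (A=4, B=3, C=2, D=1) → (A=7, B=2, C=0, D=1)

YES — reachable via ⟨t1, t3, t1⟩ (3 firings)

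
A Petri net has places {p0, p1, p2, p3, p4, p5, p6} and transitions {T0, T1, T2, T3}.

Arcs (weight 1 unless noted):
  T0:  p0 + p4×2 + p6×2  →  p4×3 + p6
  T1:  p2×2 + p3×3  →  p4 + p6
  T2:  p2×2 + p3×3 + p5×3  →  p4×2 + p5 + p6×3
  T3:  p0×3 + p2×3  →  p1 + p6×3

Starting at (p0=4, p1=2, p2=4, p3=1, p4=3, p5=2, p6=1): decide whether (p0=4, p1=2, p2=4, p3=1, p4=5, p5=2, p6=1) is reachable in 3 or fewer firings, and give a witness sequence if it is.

NO — not reachable within 3 firings

depth 0: 1 marking
depth 1: 2 markings reached so far
depth 2: 3 markings reached so far
depth 3: 3 markings reached so far
(frontier empty at depth 3; search complete)
target is not among the 3 markings reachable within 3 steps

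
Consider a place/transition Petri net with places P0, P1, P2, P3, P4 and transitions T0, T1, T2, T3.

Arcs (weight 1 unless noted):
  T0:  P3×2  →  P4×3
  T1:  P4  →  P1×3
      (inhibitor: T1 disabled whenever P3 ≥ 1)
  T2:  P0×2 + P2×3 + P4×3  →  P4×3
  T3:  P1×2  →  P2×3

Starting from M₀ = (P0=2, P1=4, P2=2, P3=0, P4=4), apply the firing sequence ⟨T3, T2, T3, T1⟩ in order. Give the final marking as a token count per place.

(P0=0, P1=3, P2=5, P3=0, P4=3)

step 1: fire T3:  (P0=2, P1=4, P2=2, P3=0, P4=4) → (P0=2, P1=2, P2=5, P3=0, P4=4)
step 2: fire T2:  (P0=2, P1=2, P2=5, P3=0, P4=4) → (P0=0, P1=2, P2=2, P3=0, P4=4)
step 3: fire T3:  (P0=0, P1=2, P2=2, P3=0, P4=4) → (P0=0, P1=0, P2=5, P3=0, P4=4)
step 4: fire T1:  (P0=0, P1=0, P2=5, P3=0, P4=4) → (P0=0, P1=3, P2=5, P3=0, P4=3)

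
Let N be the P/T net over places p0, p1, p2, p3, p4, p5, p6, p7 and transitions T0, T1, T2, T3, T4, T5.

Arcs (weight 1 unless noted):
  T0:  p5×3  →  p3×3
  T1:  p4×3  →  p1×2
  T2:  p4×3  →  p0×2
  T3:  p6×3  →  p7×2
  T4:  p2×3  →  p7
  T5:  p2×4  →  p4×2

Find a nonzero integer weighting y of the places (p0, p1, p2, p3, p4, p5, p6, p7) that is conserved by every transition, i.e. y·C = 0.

y = (p0:0, p1:0, p2:0, p3:1, p4:0, p5:1, p6:0, p7:0)

Incidence matrix C (rows=places, cols=transitions):
       T0   T1   T2   T3   T4   T5
   p0   0    0    2    0    0    0
   p1   0    2    0    0    0    0
   p2   0    0    0    0   -3   -4
   p3   3    0    0    0    0    0
   p4   0   -3   -3    0    0    2
   p5  -3    0    0    0    0    0
   p6   0    0    0   -3    0    0
   p7   0    0    0    2    1    0

Candidate y = [0, 0, 0, 1, 0, 1, 0, 0]; check y·C column-wise:
  col T0: 1·3 + 1·-3 = 0
  col T1: 0·2 + 1·0 + 0·-3 + 1·0 = 0
  col T2: 0·2 + 1·0 + 0·-3 + 1·0 = 0
  col T3: 1·0 + 1·0 + 0·-3 + 0·2 = 0
  col T4: 0·-3 + 1·0 + 1·0 + 0·1 = 0
  col T5: 0·-4 + 1·0 + 0·2 + 1·0 = 0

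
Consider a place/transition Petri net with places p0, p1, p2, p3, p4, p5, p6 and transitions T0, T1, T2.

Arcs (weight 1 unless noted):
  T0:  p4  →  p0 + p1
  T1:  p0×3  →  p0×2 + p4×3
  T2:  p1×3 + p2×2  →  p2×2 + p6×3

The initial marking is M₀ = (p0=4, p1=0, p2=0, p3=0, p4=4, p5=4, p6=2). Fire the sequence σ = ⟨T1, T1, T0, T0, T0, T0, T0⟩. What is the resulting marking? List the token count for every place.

(p0=7, p1=5, p2=0, p3=0, p4=5, p5=4, p6=2)

step 1: fire T1:  (p0=4, p1=0, p2=0, p3=0, p4=4, p5=4, p6=2) → (p0=3, p1=0, p2=0, p3=0, p4=7, p5=4, p6=2)
step 2: fire T1:  (p0=3, p1=0, p2=0, p3=0, p4=7, p5=4, p6=2) → (p0=2, p1=0, p2=0, p3=0, p4=10, p5=4, p6=2)
step 3: fire T0:  (p0=2, p1=0, p2=0, p3=0, p4=10, p5=4, p6=2) → (p0=3, p1=1, p2=0, p3=0, p4=9, p5=4, p6=2)
step 4: fire T0:  (p0=3, p1=1, p2=0, p3=0, p4=9, p5=4, p6=2) → (p0=4, p1=2, p2=0, p3=0, p4=8, p5=4, p6=2)
step 5: fire T0:  (p0=4, p1=2, p2=0, p3=0, p4=8, p5=4, p6=2) → (p0=5, p1=3, p2=0, p3=0, p4=7, p5=4, p6=2)
step 6: fire T0:  (p0=5, p1=3, p2=0, p3=0, p4=7, p5=4, p6=2) → (p0=6, p1=4, p2=0, p3=0, p4=6, p5=4, p6=2)
step 7: fire T0:  (p0=6, p1=4, p2=0, p3=0, p4=6, p5=4, p6=2) → (p0=7, p1=5, p2=0, p3=0, p4=5, p5=4, p6=2)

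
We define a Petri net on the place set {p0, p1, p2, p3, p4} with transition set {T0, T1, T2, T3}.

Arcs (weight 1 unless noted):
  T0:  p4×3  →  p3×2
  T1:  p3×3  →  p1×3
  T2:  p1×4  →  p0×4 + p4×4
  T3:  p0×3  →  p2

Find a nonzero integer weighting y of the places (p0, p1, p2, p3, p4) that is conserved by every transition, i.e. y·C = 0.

Incidence matrix C (rows=places, cols=transitions):
       T0   T1   T2   T3
   p0   0    0    4   -3
   p1   0    3   -4    0
   p2   0    0    0    1
   p3   2   -3    0    0
   p4  -3    0    4    0

Candidate y = [1, 3, 3, 3, 2]; check y·C column-wise:
  col T0: 1·0 + 3·0 + 3·0 + 3·2 + 2·-3 = 0
  col T1: 1·0 + 3·3 + 3·0 + 3·-3 + 2·0 = 0
  col T2: 1·4 + 3·-4 + 3·0 + 3·0 + 2·4 = 0
  col T3: 1·-3 + 3·0 + 3·1 + 3·0 + 2·0 = 0

y = (p0:1, p1:3, p2:3, p3:3, p4:2)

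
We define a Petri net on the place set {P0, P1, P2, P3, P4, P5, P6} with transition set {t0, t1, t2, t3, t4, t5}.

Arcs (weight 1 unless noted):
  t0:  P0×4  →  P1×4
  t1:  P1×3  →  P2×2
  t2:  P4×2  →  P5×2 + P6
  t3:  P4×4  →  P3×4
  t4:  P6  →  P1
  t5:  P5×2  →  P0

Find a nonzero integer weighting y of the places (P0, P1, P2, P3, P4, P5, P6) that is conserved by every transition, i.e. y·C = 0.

Incidence matrix C (rows=places, cols=transitions):
       t0   t1   t2   t3   t4   t5
   P0  -4    0    0    0    0    1
   P1   4   -3    0    0    1    0
   P2   0    2    0    0    0    0
   P3   0    0    0    4    0    0
   P4   0    0   -2   -4    0    0
   P5   0    0    2    0    0   -2
   P6   0    0    1    0   -1    0

Candidate y = [2, 2, 3, 2, 2, 1, 2]; check y·C column-wise:
  col t0: 2·-4 + 2·4 + 3·0 + 2·0 + 2·0 + 1·0 + 2·0 = 0
  col t1: 2·0 + 2·-3 + 3·2 + 2·0 + 2·0 + 1·0 + 2·0 = 0
  col t2: 2·0 + 2·0 + 3·0 + 2·0 + 2·-2 + 1·2 + 2·1 = 0
  col t3: 2·0 + 2·0 + 3·0 + 2·4 + 2·-4 + 1·0 + 2·0 = 0
  col t4: 2·0 + 2·1 + 3·0 + 2·0 + 2·0 + 1·0 + 2·-1 = 0
  col t5: 2·1 + 2·0 + 3·0 + 2·0 + 2·0 + 1·-2 + 2·0 = 0

y = (P0:2, P1:2, P2:3, P3:2, P4:2, P5:1, P6:2)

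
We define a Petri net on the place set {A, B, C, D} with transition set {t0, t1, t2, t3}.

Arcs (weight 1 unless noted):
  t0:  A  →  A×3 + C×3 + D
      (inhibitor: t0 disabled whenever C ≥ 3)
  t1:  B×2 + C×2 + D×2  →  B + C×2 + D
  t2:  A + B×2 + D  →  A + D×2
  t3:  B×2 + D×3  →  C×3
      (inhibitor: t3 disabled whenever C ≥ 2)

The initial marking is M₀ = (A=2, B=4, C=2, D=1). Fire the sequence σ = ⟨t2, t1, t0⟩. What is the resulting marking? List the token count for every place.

step 1: fire t2:  (A=2, B=4, C=2, D=1) → (A=2, B=2, C=2, D=2)
step 2: fire t1:  (A=2, B=2, C=2, D=2) → (A=2, B=1, C=2, D=1)
step 3: fire t0:  (A=2, B=1, C=2, D=1) → (A=4, B=1, C=5, D=2)

(A=4, B=1, C=5, D=2)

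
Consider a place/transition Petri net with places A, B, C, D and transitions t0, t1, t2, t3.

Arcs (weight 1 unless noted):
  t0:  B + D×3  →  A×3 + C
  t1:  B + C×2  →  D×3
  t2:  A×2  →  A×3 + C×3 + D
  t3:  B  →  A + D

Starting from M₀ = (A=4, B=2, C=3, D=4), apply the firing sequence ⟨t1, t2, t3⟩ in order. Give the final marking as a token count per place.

step 1: fire t1:  (A=4, B=2, C=3, D=4) → (A=4, B=1, C=1, D=7)
step 2: fire t2:  (A=4, B=1, C=1, D=7) → (A=5, B=1, C=4, D=8)
step 3: fire t3:  (A=5, B=1, C=4, D=8) → (A=6, B=0, C=4, D=9)

(A=6, B=0, C=4, D=9)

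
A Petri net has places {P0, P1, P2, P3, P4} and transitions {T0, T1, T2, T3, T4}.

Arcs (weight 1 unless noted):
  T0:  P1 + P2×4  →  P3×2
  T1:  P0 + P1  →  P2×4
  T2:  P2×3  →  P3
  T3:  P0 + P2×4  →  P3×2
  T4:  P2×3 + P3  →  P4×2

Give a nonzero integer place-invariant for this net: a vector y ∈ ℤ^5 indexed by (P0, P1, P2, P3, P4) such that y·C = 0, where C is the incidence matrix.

Incidence matrix C (rows=places, cols=transitions):
       T0   T1   T2   T3   T4
   P0   0   -1    0   -1    0
   P1  -1   -1    0    0    0
   P2  -4    4   -3   -4   -3
   P3   2    0    1    2   -1
   P4   0    0    0    0    2

Candidate y = [2, 2, 1, 3, 3]; check y·C column-wise:
  col T0: 2·0 + 2·-1 + 1·-4 + 3·2 + 3·0 = 0
  col T1: 2·-1 + 2·-1 + 1·4 + 3·0 + 3·0 = 0
  col T2: 2·0 + 2·0 + 1·-3 + 3·1 + 3·0 = 0
  col T3: 2·-1 + 2·0 + 1·-4 + 3·2 + 3·0 = 0
  col T4: 2·0 + 2·0 + 1·-3 + 3·-1 + 3·2 = 0

y = (P0:2, P1:2, P2:1, P3:3, P4:3)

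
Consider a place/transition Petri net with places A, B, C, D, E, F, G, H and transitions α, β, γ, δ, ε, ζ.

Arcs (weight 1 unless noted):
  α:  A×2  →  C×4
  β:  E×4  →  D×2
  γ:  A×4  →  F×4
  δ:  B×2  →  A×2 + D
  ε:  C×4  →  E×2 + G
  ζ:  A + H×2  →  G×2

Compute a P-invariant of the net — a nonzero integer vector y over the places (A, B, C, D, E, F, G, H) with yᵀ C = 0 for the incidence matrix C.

Incidence matrix C (rows=places, cols=transitions):
        α    β    γ    δ    ε    ζ
    A  -2    0   -4    2    0   -1
    B   0    0    0   -2    0    0
    C   4    0    0    0   -4    0
    D   0    2    0    1    0    0
    E   0   -4    0    0    2    0
    F   0    0    4    0    0    0
    G   0    0    0    0    1    2
    H   0    0    0    0    0   -2

Candidate y = [4, 7, 2, 6, 3, 4, 2, 0]; check y·C column-wise:
  col α: 4·-2 + 7·0 + 2·4 + 6·0 + 3·0 + 4·0 + 2·0 = 0
  col β: 4·0 + 7·0 + 2·0 + 6·2 + 3·-4 + 4·0 + 2·0 = 0
  col γ: 4·-4 + 7·0 + 2·0 + 6·0 + 3·0 + 4·4 + 2·0 = 0
  col δ: 4·2 + 7·-2 + 2·0 + 6·1 + 3·0 + 4·0 + 2·0 = 0
  col ε: 4·0 + 7·0 + 2·-4 + 6·0 + 3·2 + 4·0 + 2·1 = 0
  col ζ: 4·-1 + 7·0 + 2·0 + 6·0 + 3·0 + 4·0 + 2·2 + 0·-2 = 0

y = (A:4, B:7, C:2, D:6, E:3, F:4, G:2, H:0)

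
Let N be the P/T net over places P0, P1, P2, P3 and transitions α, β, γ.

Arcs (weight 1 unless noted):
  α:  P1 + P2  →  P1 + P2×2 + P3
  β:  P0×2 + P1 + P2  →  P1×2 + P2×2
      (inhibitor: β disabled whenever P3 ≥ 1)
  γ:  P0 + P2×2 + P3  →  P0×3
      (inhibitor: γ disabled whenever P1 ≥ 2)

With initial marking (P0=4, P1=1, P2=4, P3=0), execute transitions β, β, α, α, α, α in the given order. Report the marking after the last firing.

(P0=0, P1=3, P2=10, P3=4)

step 1: fire β:  (P0=4, P1=1, P2=4, P3=0) → (P0=2, P1=2, P2=5, P3=0)
step 2: fire β:  (P0=2, P1=2, P2=5, P3=0) → (P0=0, P1=3, P2=6, P3=0)
step 3: fire α:  (P0=0, P1=3, P2=6, P3=0) → (P0=0, P1=3, P2=7, P3=1)
step 4: fire α:  (P0=0, P1=3, P2=7, P3=1) → (P0=0, P1=3, P2=8, P3=2)
step 5: fire α:  (P0=0, P1=3, P2=8, P3=2) → (P0=0, P1=3, P2=9, P3=3)
step 6: fire α:  (P0=0, P1=3, P2=9, P3=3) → (P0=0, P1=3, P2=10, P3=4)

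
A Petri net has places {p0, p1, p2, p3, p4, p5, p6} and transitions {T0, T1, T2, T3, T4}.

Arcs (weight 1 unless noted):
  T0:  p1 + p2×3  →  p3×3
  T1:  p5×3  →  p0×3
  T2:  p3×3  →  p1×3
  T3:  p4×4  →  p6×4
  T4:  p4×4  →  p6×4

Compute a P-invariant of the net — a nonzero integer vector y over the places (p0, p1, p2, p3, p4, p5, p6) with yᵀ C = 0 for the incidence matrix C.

Incidence matrix C (rows=places, cols=transitions):
       T0   T1   T2   T3   T4
   p0   0    3    0    0    0
   p1  -1    0    3    0    0
   p2  -3    0    0    0    0
   p3   3    0   -3    0    0
   p4   0    0    0   -4   -4
   p5   0   -3    0    0    0
   p6   0    0    0    4    4

Candidate y = [0, 3, 2, 3, 0, 0, 0]; check y·C column-wise:
  col T0: 3·-1 + 2·-3 + 3·3 = 0
  col T1: 0·3 + 3·0 + 2·0 + 3·0 + 0·-3 = 0
  col T2: 3·3 + 2·0 + 3·-3 = 0
  col T3: 3·0 + 2·0 + 3·0 + 0·-4 + 0·4 = 0
  col T4: 3·0 + 2·0 + 3·0 + 0·-4 + 0·4 = 0

y = (p0:0, p1:3, p2:2, p3:3, p4:0, p5:0, p6:0)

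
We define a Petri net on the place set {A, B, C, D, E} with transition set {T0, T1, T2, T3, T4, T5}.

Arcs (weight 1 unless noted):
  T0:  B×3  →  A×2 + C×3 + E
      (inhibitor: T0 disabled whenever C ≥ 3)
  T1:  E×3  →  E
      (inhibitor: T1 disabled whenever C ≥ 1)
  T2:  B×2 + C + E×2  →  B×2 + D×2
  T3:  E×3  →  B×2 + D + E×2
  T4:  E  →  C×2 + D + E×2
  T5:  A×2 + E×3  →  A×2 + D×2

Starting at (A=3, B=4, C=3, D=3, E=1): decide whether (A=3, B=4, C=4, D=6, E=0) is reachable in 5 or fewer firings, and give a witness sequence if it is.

step 1: fire T4:  (A=3, B=4, C=3, D=3, E=1) → (A=3, B=4, C=5, D=4, E=2)
step 2: fire T2:  (A=3, B=4, C=5, D=4, E=2) → (A=3, B=4, C=4, D=6, E=0)

YES — reachable via ⟨T4, T2⟩ (2 firings)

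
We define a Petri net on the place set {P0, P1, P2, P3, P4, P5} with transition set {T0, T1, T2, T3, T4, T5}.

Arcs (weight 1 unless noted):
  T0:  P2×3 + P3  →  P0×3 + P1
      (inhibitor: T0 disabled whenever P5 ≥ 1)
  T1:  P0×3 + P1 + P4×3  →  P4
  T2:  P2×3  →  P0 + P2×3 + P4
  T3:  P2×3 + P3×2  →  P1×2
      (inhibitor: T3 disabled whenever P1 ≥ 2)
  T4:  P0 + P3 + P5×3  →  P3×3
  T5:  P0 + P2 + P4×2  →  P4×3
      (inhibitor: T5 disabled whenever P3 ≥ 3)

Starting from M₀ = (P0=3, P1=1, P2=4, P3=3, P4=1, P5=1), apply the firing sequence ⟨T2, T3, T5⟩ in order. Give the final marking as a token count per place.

step 1: fire T2:  (P0=3, P1=1, P2=4, P3=3, P4=1, P5=1) → (P0=4, P1=1, P2=4, P3=3, P4=2, P5=1)
step 2: fire T3:  (P0=4, P1=1, P2=4, P3=3, P4=2, P5=1) → (P0=4, P1=3, P2=1, P3=1, P4=2, P5=1)
step 3: fire T5:  (P0=4, P1=3, P2=1, P3=1, P4=2, P5=1) → (P0=3, P1=3, P2=0, P3=1, P4=3, P5=1)

(P0=3, P1=3, P2=0, P3=1, P4=3, P5=1)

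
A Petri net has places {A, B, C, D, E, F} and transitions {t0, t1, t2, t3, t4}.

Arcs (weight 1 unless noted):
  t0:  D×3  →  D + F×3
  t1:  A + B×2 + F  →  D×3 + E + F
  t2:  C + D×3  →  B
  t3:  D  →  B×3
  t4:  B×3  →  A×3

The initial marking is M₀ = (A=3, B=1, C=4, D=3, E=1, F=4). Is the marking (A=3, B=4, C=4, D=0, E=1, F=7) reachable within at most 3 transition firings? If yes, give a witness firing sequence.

YES — reachable via ⟨t0, t3⟩ (2 firings)

step 1: fire t0:  (A=3, B=1, C=4, D=3, E=1, F=4) → (A=3, B=1, C=4, D=1, E=1, F=7)
step 2: fire t3:  (A=3, B=1, C=4, D=1, E=1, F=7) → (A=3, B=4, C=4, D=0, E=1, F=7)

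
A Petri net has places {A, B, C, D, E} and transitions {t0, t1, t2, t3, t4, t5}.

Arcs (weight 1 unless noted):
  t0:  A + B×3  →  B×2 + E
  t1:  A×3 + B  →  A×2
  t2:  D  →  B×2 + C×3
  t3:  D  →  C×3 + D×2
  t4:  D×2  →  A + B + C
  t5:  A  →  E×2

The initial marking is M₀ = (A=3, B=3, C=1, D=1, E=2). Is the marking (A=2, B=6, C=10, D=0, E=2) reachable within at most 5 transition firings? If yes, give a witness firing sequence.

YES — reachable via ⟨t1, t3, t2, t2⟩ (4 firings)

step 1: fire t1:  (A=3, B=3, C=1, D=1, E=2) → (A=2, B=2, C=1, D=1, E=2)
step 2: fire t3:  (A=2, B=2, C=1, D=1, E=2) → (A=2, B=2, C=4, D=2, E=2)
step 3: fire t2:  (A=2, B=2, C=4, D=2, E=2) → (A=2, B=4, C=7, D=1, E=2)
step 4: fire t2:  (A=2, B=4, C=7, D=1, E=2) → (A=2, B=6, C=10, D=0, E=2)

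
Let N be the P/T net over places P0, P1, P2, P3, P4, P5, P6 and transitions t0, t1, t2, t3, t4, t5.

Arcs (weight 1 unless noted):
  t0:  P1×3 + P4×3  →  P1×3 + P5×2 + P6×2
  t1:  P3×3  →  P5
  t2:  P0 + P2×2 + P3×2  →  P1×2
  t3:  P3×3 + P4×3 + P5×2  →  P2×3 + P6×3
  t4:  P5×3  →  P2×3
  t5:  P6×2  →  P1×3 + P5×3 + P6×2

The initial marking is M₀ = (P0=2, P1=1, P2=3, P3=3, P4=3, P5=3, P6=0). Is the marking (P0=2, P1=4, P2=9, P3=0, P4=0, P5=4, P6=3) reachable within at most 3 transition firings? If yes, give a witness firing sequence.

NO — not reachable within 3 firings

depth 0: 1 marking
depth 1: 5 markings reached so far
depth 2: 9 markings reached so far
depth 3: 13 markings reached so far
target is not among the 13 markings reachable within 3 steps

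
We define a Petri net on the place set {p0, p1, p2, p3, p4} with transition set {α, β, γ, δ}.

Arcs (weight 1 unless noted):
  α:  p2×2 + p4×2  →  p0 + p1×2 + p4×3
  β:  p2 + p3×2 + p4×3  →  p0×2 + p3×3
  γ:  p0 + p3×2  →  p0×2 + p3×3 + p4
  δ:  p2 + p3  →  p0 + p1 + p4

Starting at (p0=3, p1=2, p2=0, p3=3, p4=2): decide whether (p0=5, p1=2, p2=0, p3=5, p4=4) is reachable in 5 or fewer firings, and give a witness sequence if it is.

YES — reachable via ⟨γ, γ⟩ (2 firings)

step 1: fire γ:  (p0=3, p1=2, p2=0, p3=3, p4=2) → (p0=4, p1=2, p2=0, p3=4, p4=3)
step 2: fire γ:  (p0=4, p1=2, p2=0, p3=4, p4=3) → (p0=5, p1=2, p2=0, p3=5, p4=4)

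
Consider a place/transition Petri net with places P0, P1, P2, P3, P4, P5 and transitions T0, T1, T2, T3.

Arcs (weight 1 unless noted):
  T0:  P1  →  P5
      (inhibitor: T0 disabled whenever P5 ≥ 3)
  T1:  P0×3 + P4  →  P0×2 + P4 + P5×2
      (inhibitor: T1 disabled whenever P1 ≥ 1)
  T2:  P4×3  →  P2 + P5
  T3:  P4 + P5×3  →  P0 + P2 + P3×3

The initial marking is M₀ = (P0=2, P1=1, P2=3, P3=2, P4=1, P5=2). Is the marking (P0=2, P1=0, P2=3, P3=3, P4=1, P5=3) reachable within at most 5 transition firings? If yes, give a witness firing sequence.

depth 0: 1 marking
depth 1: 2 markings reached so far
depth 2: 3 markings reached so far
depth 3: 3 markings reached so far
(frontier empty at depth 3; search complete)
target is not among the 3 markings reachable within 5 steps

NO — not reachable within 5 firings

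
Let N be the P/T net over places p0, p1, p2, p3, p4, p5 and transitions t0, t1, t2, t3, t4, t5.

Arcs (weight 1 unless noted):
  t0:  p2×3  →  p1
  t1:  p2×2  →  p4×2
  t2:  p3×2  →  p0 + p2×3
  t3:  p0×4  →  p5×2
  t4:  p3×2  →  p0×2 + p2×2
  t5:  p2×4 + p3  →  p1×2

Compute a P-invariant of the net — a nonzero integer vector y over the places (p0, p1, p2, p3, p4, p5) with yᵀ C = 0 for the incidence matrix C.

Incidence matrix C (rows=places, cols=transitions):
       t0   t1   t2   t3   t4   t5
   p0   0    0    1   -4    2    0
   p1   1    0    0    0    0    2
   p2  -3   -2    3    0    2   -4
   p3   0    0   -2    0   -2   -1
   p4   0    2    0    0    0    0
   p5   0    0    0    2    0    0

Candidate y = [1, 3, 1, 2, 1, 2]; check y·C column-wise:
  col t0: 1·0 + 3·1 + 1·-3 + 2·0 + 1·0 + 2·0 = 0
  col t1: 1·0 + 3·0 + 1·-2 + 2·0 + 1·2 + 2·0 = 0
  col t2: 1·1 + 3·0 + 1·3 + 2·-2 + 1·0 + 2·0 = 0
  col t3: 1·-4 + 3·0 + 1·0 + 2·0 + 1·0 + 2·2 = 0
  col t4: 1·2 + 3·0 + 1·2 + 2·-2 + 1·0 + 2·0 = 0
  col t5: 1·0 + 3·2 + 1·-4 + 2·-1 + 1·0 + 2·0 = 0

y = (p0:1, p1:3, p2:1, p3:2, p4:1, p5:2)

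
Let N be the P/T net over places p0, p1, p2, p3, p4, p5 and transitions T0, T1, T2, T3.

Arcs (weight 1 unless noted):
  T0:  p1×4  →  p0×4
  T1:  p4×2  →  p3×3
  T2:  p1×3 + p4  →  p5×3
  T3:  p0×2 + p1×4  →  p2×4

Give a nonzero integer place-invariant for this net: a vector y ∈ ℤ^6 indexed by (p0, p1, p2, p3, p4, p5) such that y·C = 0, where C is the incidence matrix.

Incidence matrix C (rows=places, cols=transitions):
       T0   T1   T2   T3
   p0   4    0    0   -2
   p1  -4    0   -3   -4
   p2   0    0    0    4
   p3   0    3    0    0
   p4   0   -2   -1    0
   p5   0    0    3    0

Candidate y = [2, 2, 3, -4, -6, 0]; check y·C column-wise:
  col T0: 2·4 + 2·-4 + 3·0 + -4·0 + -6·0 = 0
  col T1: 2·0 + 2·0 + 3·0 + -4·3 + -6·-2 = 0
  col T2: 2·0 + 2·-3 + 3·0 + -4·0 + -6·-1 + 0·3 = 0
  col T3: 2·-2 + 2·-4 + 3·4 + -4·0 + -6·0 = 0

y = (p0:2, p1:2, p2:3, p3:-4, p4:-6, p5:0)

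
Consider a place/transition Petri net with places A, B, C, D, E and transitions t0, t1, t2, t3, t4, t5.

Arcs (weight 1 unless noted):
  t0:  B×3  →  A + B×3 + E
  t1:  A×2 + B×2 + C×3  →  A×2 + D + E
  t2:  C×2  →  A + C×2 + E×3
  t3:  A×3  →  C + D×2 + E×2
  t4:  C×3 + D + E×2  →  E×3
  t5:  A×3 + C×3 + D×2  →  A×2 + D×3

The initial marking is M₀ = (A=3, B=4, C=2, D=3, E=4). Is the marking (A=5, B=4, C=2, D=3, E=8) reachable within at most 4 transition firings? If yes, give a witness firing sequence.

YES — reachable via ⟨t0, t2⟩ (2 firings)

step 1: fire t0:  (A=3, B=4, C=2, D=3, E=4) → (A=4, B=4, C=2, D=3, E=5)
step 2: fire t2:  (A=4, B=4, C=2, D=3, E=5) → (A=5, B=4, C=2, D=3, E=8)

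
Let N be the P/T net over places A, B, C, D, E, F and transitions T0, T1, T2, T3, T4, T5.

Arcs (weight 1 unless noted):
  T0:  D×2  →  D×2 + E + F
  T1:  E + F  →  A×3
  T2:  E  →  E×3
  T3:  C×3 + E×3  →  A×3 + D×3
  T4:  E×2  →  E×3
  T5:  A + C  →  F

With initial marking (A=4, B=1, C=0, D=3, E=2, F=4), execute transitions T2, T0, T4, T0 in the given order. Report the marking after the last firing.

step 1: fire T2:  (A=4, B=1, C=0, D=3, E=2, F=4) → (A=4, B=1, C=0, D=3, E=4, F=4)
step 2: fire T0:  (A=4, B=1, C=0, D=3, E=4, F=4) → (A=4, B=1, C=0, D=3, E=5, F=5)
step 3: fire T4:  (A=4, B=1, C=0, D=3, E=5, F=5) → (A=4, B=1, C=0, D=3, E=6, F=5)
step 4: fire T0:  (A=4, B=1, C=0, D=3, E=6, F=5) → (A=4, B=1, C=0, D=3, E=7, F=6)

(A=4, B=1, C=0, D=3, E=7, F=6)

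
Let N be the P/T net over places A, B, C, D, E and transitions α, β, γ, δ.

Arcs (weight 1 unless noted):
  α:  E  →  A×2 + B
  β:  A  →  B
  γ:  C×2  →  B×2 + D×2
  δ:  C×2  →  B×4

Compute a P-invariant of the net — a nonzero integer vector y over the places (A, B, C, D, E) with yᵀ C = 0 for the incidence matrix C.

y = (A:1, B:1, C:2, D:1, E:3)

Incidence matrix C (rows=places, cols=transitions):
        α    β    γ    δ
    A   2   -1    0    0
    B   1    1    2    4
    C   0    0   -2   -2
    D   0    0    2    0
    E  -1    0    0    0

Candidate y = [1, 1, 2, 1, 3]; check y·C column-wise:
  col α: 1·2 + 1·1 + 2·0 + 1·0 + 3·-1 = 0
  col β: 1·-1 + 1·1 + 2·0 + 1·0 + 3·0 = 0
  col γ: 1·0 + 1·2 + 2·-2 + 1·2 + 3·0 = 0
  col δ: 1·0 + 1·4 + 2·-2 + 1·0 + 3·0 = 0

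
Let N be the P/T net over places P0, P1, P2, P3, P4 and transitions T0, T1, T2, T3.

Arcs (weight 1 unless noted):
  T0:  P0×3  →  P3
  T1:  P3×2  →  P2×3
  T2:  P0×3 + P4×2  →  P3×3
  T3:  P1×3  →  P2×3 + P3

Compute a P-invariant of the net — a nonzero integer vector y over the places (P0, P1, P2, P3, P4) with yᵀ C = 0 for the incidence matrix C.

Incidence matrix C (rows=places, cols=transitions):
       T0   T1   T2   T3
   P0  -3    0   -3    0
   P1   0    0    0   -3
   P2   0    3    0    3
   P3   1   -2    3    1
   P4   0    0   -2    0

Candidate y = [1, 3, 2, 3, 3]; check y·C column-wise:
  col T0: 1·-3 + 3·0 + 2·0 + 3·1 + 3·0 = 0
  col T1: 1·0 + 3·0 + 2·3 + 3·-2 + 3·0 = 0
  col T2: 1·-3 + 3·0 + 2·0 + 3·3 + 3·-2 = 0
  col T3: 1·0 + 3·-3 + 2·3 + 3·1 + 3·0 = 0

y = (P0:1, P1:3, P2:2, P3:3, P4:3)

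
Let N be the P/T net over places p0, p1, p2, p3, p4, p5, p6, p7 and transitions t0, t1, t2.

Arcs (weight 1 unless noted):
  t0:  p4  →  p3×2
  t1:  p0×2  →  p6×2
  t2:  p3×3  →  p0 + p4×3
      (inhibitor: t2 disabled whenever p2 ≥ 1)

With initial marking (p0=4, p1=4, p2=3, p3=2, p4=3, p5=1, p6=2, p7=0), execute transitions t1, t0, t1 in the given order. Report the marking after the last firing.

step 1: fire t1:  (p0=4, p1=4, p2=3, p3=2, p4=3, p5=1, p6=2, p7=0) → (p0=2, p1=4, p2=3, p3=2, p4=3, p5=1, p6=4, p7=0)
step 2: fire t0:  (p0=2, p1=4, p2=3, p3=2, p4=3, p5=1, p6=4, p7=0) → (p0=2, p1=4, p2=3, p3=4, p4=2, p5=1, p6=4, p7=0)
step 3: fire t1:  (p0=2, p1=4, p2=3, p3=4, p4=2, p5=1, p6=4, p7=0) → (p0=0, p1=4, p2=3, p3=4, p4=2, p5=1, p6=6, p7=0)

(p0=0, p1=4, p2=3, p3=4, p4=2, p5=1, p6=6, p7=0)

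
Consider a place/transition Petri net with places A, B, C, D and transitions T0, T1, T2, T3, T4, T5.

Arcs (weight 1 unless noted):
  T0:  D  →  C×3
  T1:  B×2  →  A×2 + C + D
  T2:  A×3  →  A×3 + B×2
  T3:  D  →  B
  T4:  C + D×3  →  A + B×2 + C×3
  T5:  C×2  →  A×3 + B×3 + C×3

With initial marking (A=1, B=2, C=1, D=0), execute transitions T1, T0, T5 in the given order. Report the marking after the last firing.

(A=6, B=3, C=6, D=0)

step 1: fire T1:  (A=1, B=2, C=1, D=0) → (A=3, B=0, C=2, D=1)
step 2: fire T0:  (A=3, B=0, C=2, D=1) → (A=3, B=0, C=5, D=0)
step 3: fire T5:  (A=3, B=0, C=5, D=0) → (A=6, B=3, C=6, D=0)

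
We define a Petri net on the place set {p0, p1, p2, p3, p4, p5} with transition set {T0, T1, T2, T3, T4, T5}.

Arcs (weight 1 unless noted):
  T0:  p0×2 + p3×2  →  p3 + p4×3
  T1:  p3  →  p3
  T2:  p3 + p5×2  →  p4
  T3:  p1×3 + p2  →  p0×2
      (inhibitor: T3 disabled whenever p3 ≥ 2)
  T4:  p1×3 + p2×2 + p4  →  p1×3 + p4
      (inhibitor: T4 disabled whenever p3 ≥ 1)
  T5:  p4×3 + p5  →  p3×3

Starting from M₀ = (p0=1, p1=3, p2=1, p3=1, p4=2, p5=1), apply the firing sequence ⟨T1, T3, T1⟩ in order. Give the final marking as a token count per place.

step 1: fire T1:  (p0=1, p1=3, p2=1, p3=1, p4=2, p5=1) → (p0=1, p1=3, p2=1, p3=1, p4=2, p5=1)
step 2: fire T3:  (p0=1, p1=3, p2=1, p3=1, p4=2, p5=1) → (p0=3, p1=0, p2=0, p3=1, p4=2, p5=1)
step 3: fire T1:  (p0=3, p1=0, p2=0, p3=1, p4=2, p5=1) → (p0=3, p1=0, p2=0, p3=1, p4=2, p5=1)

(p0=3, p1=0, p2=0, p3=1, p4=2, p5=1)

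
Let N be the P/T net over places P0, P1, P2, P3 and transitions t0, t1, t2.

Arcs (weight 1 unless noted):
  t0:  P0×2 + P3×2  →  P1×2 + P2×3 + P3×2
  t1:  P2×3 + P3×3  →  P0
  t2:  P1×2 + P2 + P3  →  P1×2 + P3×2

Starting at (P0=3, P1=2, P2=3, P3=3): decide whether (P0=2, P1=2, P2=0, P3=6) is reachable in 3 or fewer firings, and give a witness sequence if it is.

depth 0: 1 marking
depth 1: 4 markings reached so far
depth 2: 7 markings reached so far
depth 3: 10 markings reached so far
target is not among the 10 markings reachable within 3 steps

NO — not reachable within 3 firings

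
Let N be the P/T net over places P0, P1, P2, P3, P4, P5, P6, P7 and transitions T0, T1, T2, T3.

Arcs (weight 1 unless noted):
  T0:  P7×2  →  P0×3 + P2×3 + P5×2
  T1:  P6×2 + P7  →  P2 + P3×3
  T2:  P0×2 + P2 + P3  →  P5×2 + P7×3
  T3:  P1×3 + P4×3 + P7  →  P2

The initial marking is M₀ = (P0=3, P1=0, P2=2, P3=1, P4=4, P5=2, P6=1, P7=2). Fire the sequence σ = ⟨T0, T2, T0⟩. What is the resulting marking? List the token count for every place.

(P0=7, P1=0, P2=7, P3=0, P4=4, P5=8, P6=1, P7=1)

step 1: fire T0:  (P0=3, P1=0, P2=2, P3=1, P4=4, P5=2, P6=1, P7=2) → (P0=6, P1=0, P2=5, P3=1, P4=4, P5=4, P6=1, P7=0)
step 2: fire T2:  (P0=6, P1=0, P2=5, P3=1, P4=4, P5=4, P6=1, P7=0) → (P0=4, P1=0, P2=4, P3=0, P4=4, P5=6, P6=1, P7=3)
step 3: fire T0:  (P0=4, P1=0, P2=4, P3=0, P4=4, P5=6, P6=1, P7=3) → (P0=7, P1=0, P2=7, P3=0, P4=4, P5=8, P6=1, P7=1)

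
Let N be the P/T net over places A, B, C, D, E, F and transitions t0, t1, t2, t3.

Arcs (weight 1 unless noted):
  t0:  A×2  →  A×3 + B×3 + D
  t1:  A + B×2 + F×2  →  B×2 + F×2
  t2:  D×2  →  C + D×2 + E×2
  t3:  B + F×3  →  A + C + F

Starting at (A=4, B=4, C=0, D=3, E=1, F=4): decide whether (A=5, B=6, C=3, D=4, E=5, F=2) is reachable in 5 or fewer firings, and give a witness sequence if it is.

YES — reachable via ⟨t0, t1, t2, t2, t3⟩ (5 firings)

step 1: fire t0:  (A=4, B=4, C=0, D=3, E=1, F=4) → (A=5, B=7, C=0, D=4, E=1, F=4)
step 2: fire t1:  (A=5, B=7, C=0, D=4, E=1, F=4) → (A=4, B=7, C=0, D=4, E=1, F=4)
step 3: fire t2:  (A=4, B=7, C=0, D=4, E=1, F=4) → (A=4, B=7, C=1, D=4, E=3, F=4)
step 4: fire t2:  (A=4, B=7, C=1, D=4, E=3, F=4) → (A=4, B=7, C=2, D=4, E=5, F=4)
step 5: fire t3:  (A=4, B=7, C=2, D=4, E=5, F=4) → (A=5, B=6, C=3, D=4, E=5, F=2)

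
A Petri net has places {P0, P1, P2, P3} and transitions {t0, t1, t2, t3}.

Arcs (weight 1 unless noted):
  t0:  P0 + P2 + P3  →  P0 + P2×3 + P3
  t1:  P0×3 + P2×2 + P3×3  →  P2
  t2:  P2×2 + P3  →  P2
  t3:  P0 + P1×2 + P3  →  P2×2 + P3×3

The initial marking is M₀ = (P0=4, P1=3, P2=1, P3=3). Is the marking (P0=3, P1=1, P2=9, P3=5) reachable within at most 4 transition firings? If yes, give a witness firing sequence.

step 1: fire t0:  (P0=4, P1=3, P2=1, P3=3) → (P0=4, P1=3, P2=3, P3=3)
step 2: fire t0:  (P0=4, P1=3, P2=3, P3=3) → (P0=4, P1=3, P2=5, P3=3)
step 3: fire t0:  (P0=4, P1=3, P2=5, P3=3) → (P0=4, P1=3, P2=7, P3=3)
step 4: fire t3:  (P0=4, P1=3, P2=7, P3=3) → (P0=3, P1=1, P2=9, P3=5)

YES — reachable via ⟨t0, t0, t0, t3⟩ (4 firings)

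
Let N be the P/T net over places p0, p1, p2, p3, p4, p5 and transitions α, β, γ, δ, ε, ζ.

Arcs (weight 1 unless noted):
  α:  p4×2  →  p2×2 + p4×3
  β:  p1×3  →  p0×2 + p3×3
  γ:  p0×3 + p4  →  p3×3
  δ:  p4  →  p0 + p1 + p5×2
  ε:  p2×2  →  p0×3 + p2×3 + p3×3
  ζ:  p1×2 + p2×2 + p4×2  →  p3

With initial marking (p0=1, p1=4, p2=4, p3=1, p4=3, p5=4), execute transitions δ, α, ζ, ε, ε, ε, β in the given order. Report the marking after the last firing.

step 1: fire δ:  (p0=1, p1=4, p2=4, p3=1, p4=3, p5=4) → (p0=2, p1=5, p2=4, p3=1, p4=2, p5=6)
step 2: fire α:  (p0=2, p1=5, p2=4, p3=1, p4=2, p5=6) → (p0=2, p1=5, p2=6, p3=1, p4=3, p5=6)
step 3: fire ζ:  (p0=2, p1=5, p2=6, p3=1, p4=3, p5=6) → (p0=2, p1=3, p2=4, p3=2, p4=1, p5=6)
step 4: fire ε:  (p0=2, p1=3, p2=4, p3=2, p4=1, p5=6) → (p0=5, p1=3, p2=5, p3=5, p4=1, p5=6)
step 5: fire ε:  (p0=5, p1=3, p2=5, p3=5, p4=1, p5=6) → (p0=8, p1=3, p2=6, p3=8, p4=1, p5=6)
step 6: fire ε:  (p0=8, p1=3, p2=6, p3=8, p4=1, p5=6) → (p0=11, p1=3, p2=7, p3=11, p4=1, p5=6)
step 7: fire β:  (p0=11, p1=3, p2=7, p3=11, p4=1, p5=6) → (p0=13, p1=0, p2=7, p3=14, p4=1, p5=6)

(p0=13, p1=0, p2=7, p3=14, p4=1, p5=6)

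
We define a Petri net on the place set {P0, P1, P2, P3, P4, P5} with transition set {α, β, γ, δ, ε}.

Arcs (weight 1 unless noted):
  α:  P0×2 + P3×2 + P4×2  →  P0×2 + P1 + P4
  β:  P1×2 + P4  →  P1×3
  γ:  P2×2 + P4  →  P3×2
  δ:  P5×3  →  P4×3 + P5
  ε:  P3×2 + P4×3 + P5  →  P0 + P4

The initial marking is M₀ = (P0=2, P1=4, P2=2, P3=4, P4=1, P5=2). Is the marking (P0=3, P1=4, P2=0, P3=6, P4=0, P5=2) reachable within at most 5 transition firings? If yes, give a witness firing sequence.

depth 0: 1 marking
depth 1: 3 markings reached so far
depth 2: 3 markings reached so far
(frontier empty at depth 2; search complete)
target is not among the 3 markings reachable within 5 steps

NO — not reachable within 5 firings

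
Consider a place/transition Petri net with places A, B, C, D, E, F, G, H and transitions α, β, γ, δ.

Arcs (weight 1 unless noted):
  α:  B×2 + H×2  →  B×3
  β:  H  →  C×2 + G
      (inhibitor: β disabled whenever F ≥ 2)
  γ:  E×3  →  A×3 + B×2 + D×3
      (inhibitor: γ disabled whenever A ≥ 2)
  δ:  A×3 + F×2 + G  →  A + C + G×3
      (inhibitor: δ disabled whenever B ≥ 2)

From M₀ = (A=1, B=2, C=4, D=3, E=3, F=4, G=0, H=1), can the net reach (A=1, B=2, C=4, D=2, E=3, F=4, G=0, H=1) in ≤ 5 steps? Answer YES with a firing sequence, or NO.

NO — not reachable within 5 firings

depth 0: 1 marking
depth 1: 2 markings reached so far
depth 2: 2 markings reached so far
(frontier empty at depth 2; search complete)
target is not among the 2 markings reachable within 5 steps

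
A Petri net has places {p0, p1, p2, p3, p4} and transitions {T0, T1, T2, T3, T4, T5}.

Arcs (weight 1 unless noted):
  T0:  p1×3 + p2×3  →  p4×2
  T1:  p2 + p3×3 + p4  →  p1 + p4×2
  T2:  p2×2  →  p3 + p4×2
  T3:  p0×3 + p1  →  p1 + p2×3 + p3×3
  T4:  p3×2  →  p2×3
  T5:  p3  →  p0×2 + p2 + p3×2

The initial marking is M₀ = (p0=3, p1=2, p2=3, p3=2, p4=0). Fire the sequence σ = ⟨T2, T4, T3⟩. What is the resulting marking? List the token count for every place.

step 1: fire T2:  (p0=3, p1=2, p2=3, p3=2, p4=0) → (p0=3, p1=2, p2=1, p3=3, p4=2)
step 2: fire T4:  (p0=3, p1=2, p2=1, p3=3, p4=2) → (p0=3, p1=2, p2=4, p3=1, p4=2)
step 3: fire T3:  (p0=3, p1=2, p2=4, p3=1, p4=2) → (p0=0, p1=2, p2=7, p3=4, p4=2)

(p0=0, p1=2, p2=7, p3=4, p4=2)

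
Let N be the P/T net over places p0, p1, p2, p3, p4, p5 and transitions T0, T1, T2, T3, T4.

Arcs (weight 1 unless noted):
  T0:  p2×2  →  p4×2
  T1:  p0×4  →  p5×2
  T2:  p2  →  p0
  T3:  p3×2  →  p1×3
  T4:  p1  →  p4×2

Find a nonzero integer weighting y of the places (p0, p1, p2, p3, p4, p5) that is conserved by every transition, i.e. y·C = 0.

y = (p0:1, p1:2, p2:1, p3:3, p4:1, p5:2)

Incidence matrix C (rows=places, cols=transitions):
       T0   T1   T2   T3   T4
   p0   0   -4    1    0    0
   p1   0    0    0    3   -1
   p2  -2    0   -1    0    0
   p3   0    0    0   -2    0
   p4   2    0    0    0    2
   p5   0    2    0    0    0

Candidate y = [1, 2, 1, 3, 1, 2]; check y·C column-wise:
  col T0: 1·0 + 2·0 + 1·-2 + 3·0 + 1·2 + 2·0 = 0
  col T1: 1·-4 + 2·0 + 1·0 + 3·0 + 1·0 + 2·2 = 0
  col T2: 1·1 + 2·0 + 1·-1 + 3·0 + 1·0 + 2·0 = 0
  col T3: 1·0 + 2·3 + 1·0 + 3·-2 + 1·0 + 2·0 = 0
  col T4: 1·0 + 2·-1 + 1·0 + 3·0 + 1·2 + 2·0 = 0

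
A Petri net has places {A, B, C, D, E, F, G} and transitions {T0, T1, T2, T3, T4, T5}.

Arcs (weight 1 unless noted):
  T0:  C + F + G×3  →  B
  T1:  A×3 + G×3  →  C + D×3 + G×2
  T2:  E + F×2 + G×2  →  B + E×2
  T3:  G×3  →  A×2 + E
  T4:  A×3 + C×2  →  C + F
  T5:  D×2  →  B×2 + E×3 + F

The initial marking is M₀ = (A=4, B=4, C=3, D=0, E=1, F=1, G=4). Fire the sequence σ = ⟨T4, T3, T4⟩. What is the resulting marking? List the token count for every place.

(A=0, B=4, C=1, D=0, E=2, F=3, G=1)

step 1: fire T4:  (A=4, B=4, C=3, D=0, E=1, F=1, G=4) → (A=1, B=4, C=2, D=0, E=1, F=2, G=4)
step 2: fire T3:  (A=1, B=4, C=2, D=0, E=1, F=2, G=4) → (A=3, B=4, C=2, D=0, E=2, F=2, G=1)
step 3: fire T4:  (A=3, B=4, C=2, D=0, E=2, F=2, G=1) → (A=0, B=4, C=1, D=0, E=2, F=3, G=1)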